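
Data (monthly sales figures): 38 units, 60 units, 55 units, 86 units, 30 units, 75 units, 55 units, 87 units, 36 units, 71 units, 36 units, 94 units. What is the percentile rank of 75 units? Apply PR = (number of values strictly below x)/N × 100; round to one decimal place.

66.7

N = 12.
Strictly below 75: 8. Equal to 75: 1.
PR = 8/12 × 100 = 66.7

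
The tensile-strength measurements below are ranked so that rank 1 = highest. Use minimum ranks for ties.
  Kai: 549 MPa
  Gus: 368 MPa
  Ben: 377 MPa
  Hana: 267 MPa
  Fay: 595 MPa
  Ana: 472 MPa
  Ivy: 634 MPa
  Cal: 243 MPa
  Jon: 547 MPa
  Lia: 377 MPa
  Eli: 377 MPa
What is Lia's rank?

6

Sorted (descending): 634, 595, 549, 547, 472, 377, 377, 377, 368, 267, 243
The 3 values of 377 occupy positions 6–8 → each gets rank 6.
Lia has value 377 MPa → rank 6.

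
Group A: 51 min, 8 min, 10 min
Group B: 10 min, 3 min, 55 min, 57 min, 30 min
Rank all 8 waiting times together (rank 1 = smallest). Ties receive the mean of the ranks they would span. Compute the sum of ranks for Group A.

Sorted (ascending): 3, 8, 10, 10, 30, 51, 55, 57
The 2 values of 10 occupy positions 3–4 → average rank (3+4)/2 = 3.5.
Group A values → pooled ranks: 51→6, 8→2, 10→3.5
Rank sum = 6 + 2 + 3.5 = 11.5

11.5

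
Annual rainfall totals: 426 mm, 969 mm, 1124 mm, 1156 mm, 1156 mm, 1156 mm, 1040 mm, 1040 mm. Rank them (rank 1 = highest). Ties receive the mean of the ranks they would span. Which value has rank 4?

Sorted (descending): 1156, 1156, 1156, 1124, 1040, 1040, 969, 426
The 3 values of 1156 occupy positions 1–3 → average rank 2.
The 2 values of 1040 occupy positions 5–6 → average rank (5+6)/2 = 5.5.
Rank 4 → value 1124.

1124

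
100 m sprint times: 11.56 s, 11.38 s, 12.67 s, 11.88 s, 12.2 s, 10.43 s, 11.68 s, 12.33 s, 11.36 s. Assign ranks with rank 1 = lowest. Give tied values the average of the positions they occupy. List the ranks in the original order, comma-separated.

4, 3, 9, 6, 7, 1, 5, 8, 2

Sorted (ascending): 10.43, 11.36, 11.38, 11.56, 11.68, 11.88, 12.2, 12.33, 12.67
No ties — each value takes its position as its rank.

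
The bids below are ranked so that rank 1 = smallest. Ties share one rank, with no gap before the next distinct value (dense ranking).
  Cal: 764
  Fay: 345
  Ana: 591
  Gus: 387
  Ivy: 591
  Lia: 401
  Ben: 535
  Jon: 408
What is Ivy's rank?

Sorted (ascending): 345, 387, 401, 408, 535, 591, 591, 764
The 2 values of 591 share dense rank 6.
Remaining distinct values take the next consecutive integers.
Ivy has value 591 → rank 6.

6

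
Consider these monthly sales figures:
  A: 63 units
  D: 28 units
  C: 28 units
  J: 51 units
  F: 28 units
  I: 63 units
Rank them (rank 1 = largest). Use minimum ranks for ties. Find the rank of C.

4

Sorted (descending): 63, 63, 51, 28, 28, 28
The 2 values of 63 occupy positions 1–2 → each gets rank 1.
The 3 values of 28 occupy positions 4–6 → each gets rank 4.
C has value 28 units → rank 4.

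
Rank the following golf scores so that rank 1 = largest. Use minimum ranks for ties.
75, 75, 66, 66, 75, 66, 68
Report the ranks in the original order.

Sorted (descending): 75, 75, 75, 68, 66, 66, 66
The 3 values of 75 occupy positions 1–3 → each gets rank 1.
The 3 values of 66 occupy positions 5–7 → each gets rank 5.

1, 1, 5, 5, 1, 5, 4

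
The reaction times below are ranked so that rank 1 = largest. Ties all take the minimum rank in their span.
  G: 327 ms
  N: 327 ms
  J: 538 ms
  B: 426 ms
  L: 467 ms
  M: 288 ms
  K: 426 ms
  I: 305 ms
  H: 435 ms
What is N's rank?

6

Sorted (descending): 538, 467, 435, 426, 426, 327, 327, 305, 288
The 2 values of 426 occupy positions 4–5 → each gets rank 4.
The 2 values of 327 occupy positions 6–7 → each gets rank 6.
N has value 327 ms → rank 6.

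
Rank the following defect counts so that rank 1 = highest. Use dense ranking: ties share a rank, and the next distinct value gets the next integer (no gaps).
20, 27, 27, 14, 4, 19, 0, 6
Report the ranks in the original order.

2, 1, 1, 4, 6, 3, 7, 5

Sorted (descending): 27, 27, 20, 19, 14, 6, 4, 0
The 2 values of 27 share dense rank 1.
Remaining distinct values take the next consecutive integers.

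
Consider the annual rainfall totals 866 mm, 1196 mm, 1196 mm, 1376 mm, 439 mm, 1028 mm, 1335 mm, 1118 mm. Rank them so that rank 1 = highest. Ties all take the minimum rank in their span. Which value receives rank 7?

866

Sorted (descending): 1376, 1335, 1196, 1196, 1118, 1028, 866, 439
The 2 values of 1196 occupy positions 3–4 → each gets rank 3.
Rank 7 → value 866.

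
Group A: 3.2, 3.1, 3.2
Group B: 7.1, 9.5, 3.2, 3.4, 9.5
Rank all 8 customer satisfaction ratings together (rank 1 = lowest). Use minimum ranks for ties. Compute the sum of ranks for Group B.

27

Sorted (ascending): 3.1, 3.2, 3.2, 3.2, 3.4, 7.1, 9.5, 9.5
The 3 values of 3.2 occupy positions 2–4 → each gets rank 2.
The 2 values of 9.5 occupy positions 7–8 → each gets rank 7.
Group B values → pooled ranks: 7.1→6, 9.5→7, 3.2→2, 3.4→5, 9.5→7
Rank sum = 6 + 7 + 2 + 5 + 7 = 27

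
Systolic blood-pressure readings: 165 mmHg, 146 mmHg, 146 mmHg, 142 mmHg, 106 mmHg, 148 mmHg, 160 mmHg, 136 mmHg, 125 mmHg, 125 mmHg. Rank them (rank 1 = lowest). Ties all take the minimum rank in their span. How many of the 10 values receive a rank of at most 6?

7

Sorted (ascending): 106, 125, 125, 136, 142, 146, 146, 148, 160, 165
The 2 values of 125 occupy positions 2–3 → each gets rank 2.
The 2 values of 146 occupy positions 6–7 → each gets rank 6.
Ranks ≤ 6: {1, 2, 2, 4, 5, 6, 6} → 7 values.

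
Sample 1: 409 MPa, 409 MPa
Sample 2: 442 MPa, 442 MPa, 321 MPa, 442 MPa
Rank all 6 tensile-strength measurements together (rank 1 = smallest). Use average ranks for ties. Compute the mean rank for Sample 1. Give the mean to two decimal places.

Sorted (ascending): 321, 409, 409, 442, 442, 442
The 2 values of 409 occupy positions 2–3 → average rank (2+3)/2 = 2.5.
The 3 values of 442 occupy positions 4–6 → average rank 5.
Sample 1 values → pooled ranks: 409→2.5, 409→2.5
Mean rank = (2.5 + 2.5) / 2 = 2.50

2.50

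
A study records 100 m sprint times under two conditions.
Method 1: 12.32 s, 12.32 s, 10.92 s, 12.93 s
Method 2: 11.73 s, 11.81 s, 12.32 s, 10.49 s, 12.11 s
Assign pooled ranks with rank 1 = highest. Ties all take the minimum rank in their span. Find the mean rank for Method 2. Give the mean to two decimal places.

5.80

Sorted (descending): 12.93, 12.32, 12.32, 12.32, 12.11, 11.81, 11.73, 10.92, 10.49
The 3 values of 12.32 occupy positions 2–4 → each gets rank 2.
Method 2 values → pooled ranks: 11.73→7, 11.81→6, 12.32→2, 10.49→9, 12.11→5
Mean rank = (7 + 6 + 2 + 9 + 5) / 5 = 5.80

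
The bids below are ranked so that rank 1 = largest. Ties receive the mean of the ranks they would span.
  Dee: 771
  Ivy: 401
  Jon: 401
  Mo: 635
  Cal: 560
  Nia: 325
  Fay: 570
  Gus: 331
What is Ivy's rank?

5.5

Sorted (descending): 771, 635, 570, 560, 401, 401, 331, 325
The 2 values of 401 occupy positions 5–6 → average rank (5+6)/2 = 5.5.
Ivy has value 401 → rank 5.5.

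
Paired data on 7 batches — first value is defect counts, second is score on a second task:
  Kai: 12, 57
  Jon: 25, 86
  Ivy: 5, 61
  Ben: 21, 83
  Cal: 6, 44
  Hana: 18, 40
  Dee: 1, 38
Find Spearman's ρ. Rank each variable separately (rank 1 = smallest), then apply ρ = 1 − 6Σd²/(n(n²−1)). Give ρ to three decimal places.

Ranks of variable 1: 4, 7, 2, 6, 3, 5, 1
Ranks of variable 2: 4, 7, 5, 6, 3, 2, 1
d = r₁ − r₂: 0, 0, -3, 0, 0, 3, 0
d²: 0, 0, 9, 0, 0, 9, 0; Σd² = 18
ρ = 1 − 6·18/(7·48) = 1 − 108/336 = 0.679

0.679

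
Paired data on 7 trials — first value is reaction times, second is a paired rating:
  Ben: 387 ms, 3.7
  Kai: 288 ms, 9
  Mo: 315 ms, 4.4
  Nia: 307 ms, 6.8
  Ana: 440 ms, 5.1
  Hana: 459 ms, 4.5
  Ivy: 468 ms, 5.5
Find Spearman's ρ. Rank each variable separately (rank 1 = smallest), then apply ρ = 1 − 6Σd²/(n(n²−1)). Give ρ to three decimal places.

Ranks of variable 1: 4, 1, 3, 2, 5, 6, 7
Ranks of variable 2: 1, 7, 2, 6, 4, 3, 5
d = r₁ − r₂: 3, -6, 1, -4, 1, 3, 2
d²: 9, 36, 1, 16, 1, 9, 4; Σd² = 76
ρ = 1 − 6·76/(7·48) = 1 − 456/336 = -0.357

-0.357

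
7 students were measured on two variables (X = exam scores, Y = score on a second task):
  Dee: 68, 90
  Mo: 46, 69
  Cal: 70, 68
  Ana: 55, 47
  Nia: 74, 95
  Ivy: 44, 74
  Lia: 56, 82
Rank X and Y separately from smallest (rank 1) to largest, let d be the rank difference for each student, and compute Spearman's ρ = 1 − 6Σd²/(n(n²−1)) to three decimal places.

Ranks of variable 1: 5, 2, 6, 3, 7, 1, 4
Ranks of variable 2: 6, 3, 2, 1, 7, 4, 5
d = r₁ − r₂: -1, -1, 4, 2, 0, -3, -1
d²: 1, 1, 16, 4, 0, 9, 1; Σd² = 32
ρ = 1 − 6·32/(7·48) = 1 − 192/336 = 0.429

0.429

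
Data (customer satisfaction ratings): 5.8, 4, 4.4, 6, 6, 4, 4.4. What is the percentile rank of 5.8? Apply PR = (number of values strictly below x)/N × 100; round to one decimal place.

57.1

N = 7.
Strictly below 5.8: 4. Equal to 5.8: 1.
PR = 4/7 × 100 = 57.1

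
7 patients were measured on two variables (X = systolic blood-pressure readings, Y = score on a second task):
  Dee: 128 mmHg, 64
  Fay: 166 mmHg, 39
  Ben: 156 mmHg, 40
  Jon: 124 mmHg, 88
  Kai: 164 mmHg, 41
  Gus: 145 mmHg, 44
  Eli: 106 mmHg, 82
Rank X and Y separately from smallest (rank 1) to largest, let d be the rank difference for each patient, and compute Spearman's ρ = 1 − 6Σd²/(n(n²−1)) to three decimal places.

-0.929

Ranks of variable 1: 3, 7, 5, 2, 6, 4, 1
Ranks of variable 2: 5, 1, 2, 7, 3, 4, 6
d = r₁ − r₂: -2, 6, 3, -5, 3, 0, -5
d²: 4, 36, 9, 25, 9, 0, 25; Σd² = 108
ρ = 1 − 6·108/(7·48) = 1 − 648/336 = -0.929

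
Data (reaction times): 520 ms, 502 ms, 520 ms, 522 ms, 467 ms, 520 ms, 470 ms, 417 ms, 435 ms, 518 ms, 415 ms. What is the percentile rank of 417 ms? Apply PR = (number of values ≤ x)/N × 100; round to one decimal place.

N = 11.
Strictly below 417: 1. Equal to 417: 1.
PR = 2/11 × 100 = 18.2

18.2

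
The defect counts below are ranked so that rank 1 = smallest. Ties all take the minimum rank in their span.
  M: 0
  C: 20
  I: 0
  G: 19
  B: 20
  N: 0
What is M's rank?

Sorted (ascending): 0, 0, 0, 19, 20, 20
The 3 values of 0 occupy positions 1–3 → each gets rank 1.
The 2 values of 20 occupy positions 5–6 → each gets rank 5.
M has value 0 → rank 1.

1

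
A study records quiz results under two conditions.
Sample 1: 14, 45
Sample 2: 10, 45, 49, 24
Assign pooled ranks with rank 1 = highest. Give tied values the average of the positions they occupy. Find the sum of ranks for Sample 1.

7.5

Sorted (descending): 49, 45, 45, 24, 14, 10
The 2 values of 45 occupy positions 2–3 → average rank (2+3)/2 = 2.5.
Sample 1 values → pooled ranks: 14→5, 45→2.5
Rank sum = 5 + 2.5 = 7.5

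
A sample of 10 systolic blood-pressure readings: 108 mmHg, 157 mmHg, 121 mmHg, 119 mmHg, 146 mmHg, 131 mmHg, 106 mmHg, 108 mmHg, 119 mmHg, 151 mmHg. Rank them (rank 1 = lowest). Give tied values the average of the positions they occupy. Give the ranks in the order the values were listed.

Sorted (ascending): 106, 108, 108, 119, 119, 121, 131, 146, 151, 157
The 2 values of 108 occupy positions 2–3 → average rank (2+3)/2 = 2.5.
The 2 values of 119 occupy positions 4–5 → average rank (4+5)/2 = 4.5.

2.5, 10, 6, 4.5, 8, 7, 1, 2.5, 4.5, 9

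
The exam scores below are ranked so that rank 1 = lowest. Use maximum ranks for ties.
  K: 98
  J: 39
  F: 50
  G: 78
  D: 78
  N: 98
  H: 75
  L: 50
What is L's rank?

3

Sorted (ascending): 39, 50, 50, 75, 78, 78, 98, 98
The 2 values of 50 occupy positions 2–3 → each gets rank 3.
The 2 values of 78 occupy positions 5–6 → each gets rank 6.
The 2 values of 98 occupy positions 7–8 → each gets rank 8.
L has value 50 → rank 3.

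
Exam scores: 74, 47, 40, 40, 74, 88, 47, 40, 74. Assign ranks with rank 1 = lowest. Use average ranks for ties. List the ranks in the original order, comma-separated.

7, 4.5, 2, 2, 7, 9, 4.5, 2, 7

Sorted (ascending): 40, 40, 40, 47, 47, 74, 74, 74, 88
The 3 values of 40 occupy positions 1–3 → average rank 2.
The 2 values of 47 occupy positions 4–5 → average rank (4+5)/2 = 4.5.
The 3 values of 74 occupy positions 6–8 → average rank 7.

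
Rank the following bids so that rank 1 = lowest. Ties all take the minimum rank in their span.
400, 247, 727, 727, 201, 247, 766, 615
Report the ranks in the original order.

Sorted (ascending): 201, 247, 247, 400, 615, 727, 727, 766
The 2 values of 247 occupy positions 2–3 → each gets rank 2.
The 2 values of 727 occupy positions 6–7 → each gets rank 6.

4, 2, 6, 6, 1, 2, 8, 5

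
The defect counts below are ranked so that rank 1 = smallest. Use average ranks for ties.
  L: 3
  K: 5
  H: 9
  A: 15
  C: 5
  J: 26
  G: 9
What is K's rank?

2.5

Sorted (ascending): 3, 5, 5, 9, 9, 15, 26
The 2 values of 5 occupy positions 2–3 → average rank (2+3)/2 = 2.5.
The 2 values of 9 occupy positions 4–5 → average rank (4+5)/2 = 4.5.
K has value 5 → rank 2.5.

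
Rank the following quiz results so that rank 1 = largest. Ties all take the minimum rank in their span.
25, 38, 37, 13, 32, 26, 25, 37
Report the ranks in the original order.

6, 1, 2, 8, 4, 5, 6, 2

Sorted (descending): 38, 37, 37, 32, 26, 25, 25, 13
The 2 values of 37 occupy positions 2–3 → each gets rank 2.
The 2 values of 25 occupy positions 6–7 → each gets rank 6.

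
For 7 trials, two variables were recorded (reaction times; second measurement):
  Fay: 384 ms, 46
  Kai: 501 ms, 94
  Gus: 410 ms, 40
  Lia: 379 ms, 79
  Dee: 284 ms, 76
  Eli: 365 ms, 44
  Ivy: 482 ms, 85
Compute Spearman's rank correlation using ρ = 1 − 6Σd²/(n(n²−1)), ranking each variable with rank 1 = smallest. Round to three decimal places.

0.464

Ranks of variable 1: 4, 7, 5, 3, 1, 2, 6
Ranks of variable 2: 3, 7, 1, 5, 4, 2, 6
d = r₁ − r₂: 1, 0, 4, -2, -3, 0, 0
d²: 1, 0, 16, 4, 9, 0, 0; Σd² = 30
ρ = 1 − 6·30/(7·48) = 1 − 180/336 = 0.464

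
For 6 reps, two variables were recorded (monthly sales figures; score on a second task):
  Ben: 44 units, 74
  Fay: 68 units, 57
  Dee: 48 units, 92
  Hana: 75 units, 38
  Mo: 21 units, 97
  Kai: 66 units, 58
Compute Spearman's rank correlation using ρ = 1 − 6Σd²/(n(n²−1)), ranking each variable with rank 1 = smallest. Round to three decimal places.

-0.943

Ranks of variable 1: 2, 5, 3, 6, 1, 4
Ranks of variable 2: 4, 2, 5, 1, 6, 3
d = r₁ − r₂: -2, 3, -2, 5, -5, 1
d²: 4, 9, 4, 25, 25, 1; Σd² = 68
ρ = 1 − 6·68/(6·35) = 1 − 408/210 = -0.943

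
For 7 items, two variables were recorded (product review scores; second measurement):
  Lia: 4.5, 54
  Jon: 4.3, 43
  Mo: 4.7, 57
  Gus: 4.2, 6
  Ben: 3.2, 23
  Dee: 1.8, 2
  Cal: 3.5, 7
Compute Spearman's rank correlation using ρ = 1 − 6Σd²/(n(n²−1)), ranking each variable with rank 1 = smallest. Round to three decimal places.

0.857

Ranks of variable 1: 6, 5, 7, 4, 2, 1, 3
Ranks of variable 2: 6, 5, 7, 2, 4, 1, 3
d = r₁ − r₂: 0, 0, 0, 2, -2, 0, 0
d²: 0, 0, 0, 4, 4, 0, 0; Σd² = 8
ρ = 1 − 6·8/(7·48) = 1 − 48/336 = 0.857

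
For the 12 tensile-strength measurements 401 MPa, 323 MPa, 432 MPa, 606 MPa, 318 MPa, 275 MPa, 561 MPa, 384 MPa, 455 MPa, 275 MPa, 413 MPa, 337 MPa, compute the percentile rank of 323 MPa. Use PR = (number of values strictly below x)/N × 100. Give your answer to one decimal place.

N = 12.
Strictly below 323: 3. Equal to 323: 1.
PR = 3/12 × 100 = 25.0

25.0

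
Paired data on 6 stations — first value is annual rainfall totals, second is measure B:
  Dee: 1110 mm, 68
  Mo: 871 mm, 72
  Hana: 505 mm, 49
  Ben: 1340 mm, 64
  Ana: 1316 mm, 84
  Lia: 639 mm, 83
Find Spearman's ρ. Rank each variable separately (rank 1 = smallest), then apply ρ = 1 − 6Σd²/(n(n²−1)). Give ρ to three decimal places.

0.200

Ranks of variable 1: 4, 3, 1, 6, 5, 2
Ranks of variable 2: 3, 4, 1, 2, 6, 5
d = r₁ − r₂: 1, -1, 0, 4, -1, -3
d²: 1, 1, 0, 16, 1, 9; Σd² = 28
ρ = 1 − 6·28/(6·35) = 1 − 168/210 = 0.200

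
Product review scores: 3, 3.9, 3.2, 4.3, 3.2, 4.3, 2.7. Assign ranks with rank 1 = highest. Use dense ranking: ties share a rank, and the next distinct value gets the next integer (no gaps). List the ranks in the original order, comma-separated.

Sorted (descending): 4.3, 4.3, 3.9, 3.2, 3.2, 3, 2.7
The 2 values of 4.3 share dense rank 1.
The 2 values of 3.2 share dense rank 3.
Remaining distinct values take the next consecutive integers.

4, 2, 3, 1, 3, 1, 5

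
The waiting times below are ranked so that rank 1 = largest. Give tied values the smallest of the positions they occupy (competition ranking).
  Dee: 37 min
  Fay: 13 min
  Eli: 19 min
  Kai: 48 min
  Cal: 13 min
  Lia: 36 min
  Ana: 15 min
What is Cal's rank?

Sorted (descending): 48, 37, 36, 19, 15, 13, 13
The 2 values of 13 occupy positions 6–7 → each gets rank 6.
Cal has value 13 min → rank 6.

6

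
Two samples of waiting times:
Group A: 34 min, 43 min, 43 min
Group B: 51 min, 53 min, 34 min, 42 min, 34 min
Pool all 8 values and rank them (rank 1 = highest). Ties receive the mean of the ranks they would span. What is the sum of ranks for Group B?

22

Sorted (descending): 53, 51, 43, 43, 42, 34, 34, 34
The 2 values of 43 occupy positions 3–4 → average rank (3+4)/2 = 3.5.
The 3 values of 34 occupy positions 6–8 → average rank 7.
Group B values → pooled ranks: 51→2, 53→1, 34→7, 42→5, 34→7
Rank sum = 2 + 1 + 7 + 5 + 7 = 22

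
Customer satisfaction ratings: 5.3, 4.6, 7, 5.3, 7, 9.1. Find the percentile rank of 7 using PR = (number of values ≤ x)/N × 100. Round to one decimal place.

N = 6.
Strictly below 7: 3. Equal to 7: 2.
PR = 5/6 × 100 = 83.3

83.3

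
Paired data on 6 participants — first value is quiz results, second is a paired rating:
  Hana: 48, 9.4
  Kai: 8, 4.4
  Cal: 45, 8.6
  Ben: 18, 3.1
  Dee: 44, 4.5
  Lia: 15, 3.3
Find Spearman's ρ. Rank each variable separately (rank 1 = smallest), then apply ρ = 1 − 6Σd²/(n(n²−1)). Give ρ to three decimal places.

Ranks of variable 1: 6, 1, 5, 3, 4, 2
Ranks of variable 2: 6, 3, 5, 1, 4, 2
d = r₁ − r₂: 0, -2, 0, 2, 0, 0
d²: 0, 4, 0, 4, 0, 0; Σd² = 8
ρ = 1 − 6·8/(6·35) = 1 − 48/210 = 0.771

0.771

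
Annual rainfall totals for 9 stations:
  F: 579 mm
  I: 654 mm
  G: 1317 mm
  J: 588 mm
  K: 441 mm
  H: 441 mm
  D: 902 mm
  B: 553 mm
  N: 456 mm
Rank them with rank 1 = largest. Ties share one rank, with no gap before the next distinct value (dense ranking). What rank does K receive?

Sorted (descending): 1317, 902, 654, 588, 579, 553, 456, 441, 441
The 2 values of 441 share dense rank 8.
Remaining distinct values take the next consecutive integers.
K has value 441 mm → rank 8.

8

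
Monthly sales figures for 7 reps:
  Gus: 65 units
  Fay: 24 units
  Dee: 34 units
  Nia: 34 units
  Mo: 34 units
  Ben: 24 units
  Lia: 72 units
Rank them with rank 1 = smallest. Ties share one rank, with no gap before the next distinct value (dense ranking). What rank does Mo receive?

2

Sorted (ascending): 24, 24, 34, 34, 34, 65, 72
The 2 values of 24 share dense rank 1.
The 3 values of 34 share dense rank 2.
Remaining distinct values take the next consecutive integers.
Mo has value 34 units → rank 2.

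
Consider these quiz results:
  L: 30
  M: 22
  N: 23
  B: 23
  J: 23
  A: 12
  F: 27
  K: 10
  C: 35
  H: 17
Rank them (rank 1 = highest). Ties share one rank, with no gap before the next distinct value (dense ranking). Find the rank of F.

Sorted (descending): 35, 30, 27, 23, 23, 23, 22, 17, 12, 10
The 3 values of 23 share dense rank 4.
Remaining distinct values take the next consecutive integers.
F has value 27 → rank 3.

3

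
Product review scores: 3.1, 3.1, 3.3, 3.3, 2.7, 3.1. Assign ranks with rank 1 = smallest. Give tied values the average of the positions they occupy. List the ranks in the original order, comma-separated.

Sorted (ascending): 2.7, 3.1, 3.1, 3.1, 3.3, 3.3
The 3 values of 3.1 occupy positions 2–4 → average rank 3.
The 2 values of 3.3 occupy positions 5–6 → average rank (5+6)/2 = 5.5.

3, 3, 5.5, 5.5, 1, 3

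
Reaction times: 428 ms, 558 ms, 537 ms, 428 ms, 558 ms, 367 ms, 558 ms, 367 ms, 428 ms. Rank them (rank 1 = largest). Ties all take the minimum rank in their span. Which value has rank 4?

Sorted (descending): 558, 558, 558, 537, 428, 428, 428, 367, 367
The 3 values of 558 occupy positions 1–3 → each gets rank 1.
The 3 values of 428 occupy positions 5–7 → each gets rank 5.
The 2 values of 367 occupy positions 8–9 → each gets rank 8.
Rank 4 → value 537.

537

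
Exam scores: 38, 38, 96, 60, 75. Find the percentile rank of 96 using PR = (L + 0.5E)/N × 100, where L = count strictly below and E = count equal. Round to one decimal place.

90.0

N = 5.
Strictly below 96: 4. Equal to 96: 1.
PR = (4 + 0.5·1)/5 × 100 = 90.0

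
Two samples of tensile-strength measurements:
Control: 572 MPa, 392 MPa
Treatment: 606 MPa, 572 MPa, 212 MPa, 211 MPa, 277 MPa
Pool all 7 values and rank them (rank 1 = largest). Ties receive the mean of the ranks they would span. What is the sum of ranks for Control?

Sorted (descending): 606, 572, 572, 392, 277, 212, 211
The 2 values of 572 occupy positions 2–3 → average rank (2+3)/2 = 2.5.
Control values → pooled ranks: 572→2.5, 392→4
Rank sum = 2.5 + 4 = 6.5

6.5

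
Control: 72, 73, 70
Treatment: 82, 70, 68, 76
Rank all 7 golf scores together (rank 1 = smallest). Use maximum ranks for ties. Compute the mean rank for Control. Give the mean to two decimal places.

4.00

Sorted (ascending): 68, 70, 70, 72, 73, 76, 82
The 2 values of 70 occupy positions 2–3 → each gets rank 3.
Control values → pooled ranks: 72→4, 73→5, 70→3
Mean rank = (4 + 5 + 3) / 3 = 4.00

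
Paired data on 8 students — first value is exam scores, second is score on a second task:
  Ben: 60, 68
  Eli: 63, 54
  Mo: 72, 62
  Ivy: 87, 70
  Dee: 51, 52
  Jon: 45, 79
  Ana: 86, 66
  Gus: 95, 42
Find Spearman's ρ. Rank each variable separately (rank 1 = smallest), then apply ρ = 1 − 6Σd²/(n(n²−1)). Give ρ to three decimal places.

Ranks of variable 1: 3, 4, 5, 7, 2, 1, 6, 8
Ranks of variable 2: 6, 3, 4, 7, 2, 8, 5, 1
d = r₁ − r₂: -3, 1, 1, 0, 0, -7, 1, 7
d²: 9, 1, 1, 0, 0, 49, 1, 49; Σd² = 110
ρ = 1 − 6·110/(8·63) = 1 − 660/504 = -0.310

-0.310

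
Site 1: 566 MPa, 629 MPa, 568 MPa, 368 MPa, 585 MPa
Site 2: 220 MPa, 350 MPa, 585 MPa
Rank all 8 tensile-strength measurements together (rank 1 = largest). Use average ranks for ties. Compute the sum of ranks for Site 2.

17.5

Sorted (descending): 629, 585, 585, 568, 566, 368, 350, 220
The 2 values of 585 occupy positions 2–3 → average rank (2+3)/2 = 2.5.
Site 2 values → pooled ranks: 220→8, 350→7, 585→2.5
Rank sum = 8 + 7 + 2.5 = 17.5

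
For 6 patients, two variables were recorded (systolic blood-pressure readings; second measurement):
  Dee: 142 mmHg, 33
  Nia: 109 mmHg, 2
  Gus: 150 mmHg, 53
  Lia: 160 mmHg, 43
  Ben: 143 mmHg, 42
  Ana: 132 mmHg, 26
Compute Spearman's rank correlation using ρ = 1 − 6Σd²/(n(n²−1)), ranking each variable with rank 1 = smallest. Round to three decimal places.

0.943

Ranks of variable 1: 3, 1, 5, 6, 4, 2
Ranks of variable 2: 3, 1, 6, 5, 4, 2
d = r₁ − r₂: 0, 0, -1, 1, 0, 0
d²: 0, 0, 1, 1, 0, 0; Σd² = 2
ρ = 1 − 6·2/(6·35) = 1 − 12/210 = 0.943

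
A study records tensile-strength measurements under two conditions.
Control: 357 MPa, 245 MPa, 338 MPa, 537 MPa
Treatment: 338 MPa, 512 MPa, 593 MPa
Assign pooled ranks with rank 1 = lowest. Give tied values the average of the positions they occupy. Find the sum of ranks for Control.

Sorted (ascending): 245, 338, 338, 357, 512, 537, 593
The 2 values of 338 occupy positions 2–3 → average rank (2+3)/2 = 2.5.
Control values → pooled ranks: 357→4, 245→1, 338→2.5, 537→6
Rank sum = 4 + 1 + 2.5 + 6 = 13.5

13.5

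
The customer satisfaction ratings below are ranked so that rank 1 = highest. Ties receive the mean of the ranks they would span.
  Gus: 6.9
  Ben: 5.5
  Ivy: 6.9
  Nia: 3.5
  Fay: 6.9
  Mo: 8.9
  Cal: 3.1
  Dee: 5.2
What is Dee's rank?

6

Sorted (descending): 8.9, 6.9, 6.9, 6.9, 5.5, 5.2, 3.5, 3.1
The 3 values of 6.9 occupy positions 2–4 → average rank 3.
Dee has value 5.2 → rank 6.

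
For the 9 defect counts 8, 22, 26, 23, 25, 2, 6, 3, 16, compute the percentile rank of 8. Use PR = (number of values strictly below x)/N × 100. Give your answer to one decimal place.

N = 9.
Strictly below 8: 3. Equal to 8: 1.
PR = 3/9 × 100 = 33.3

33.3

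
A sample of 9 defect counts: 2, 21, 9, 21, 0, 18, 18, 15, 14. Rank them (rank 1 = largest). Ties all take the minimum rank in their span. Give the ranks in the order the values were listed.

Sorted (descending): 21, 21, 18, 18, 15, 14, 9, 2, 0
The 2 values of 21 occupy positions 1–2 → each gets rank 1.
The 2 values of 18 occupy positions 3–4 → each gets rank 3.

8, 1, 7, 1, 9, 3, 3, 5, 6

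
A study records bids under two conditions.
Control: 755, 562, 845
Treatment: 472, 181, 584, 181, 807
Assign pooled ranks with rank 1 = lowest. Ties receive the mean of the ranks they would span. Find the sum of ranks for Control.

Sorted (ascending): 181, 181, 472, 562, 584, 755, 807, 845
The 2 values of 181 occupy positions 1–2 → average rank (1+2)/2 = 1.5.
Control values → pooled ranks: 755→6, 562→4, 845→8
Rank sum = 6 + 4 + 8 = 18

18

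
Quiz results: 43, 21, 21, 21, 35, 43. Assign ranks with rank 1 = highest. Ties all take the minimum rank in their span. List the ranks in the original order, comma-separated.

Sorted (descending): 43, 43, 35, 21, 21, 21
The 2 values of 43 occupy positions 1–2 → each gets rank 1.
The 3 values of 21 occupy positions 4–6 → each gets rank 4.

1, 4, 4, 4, 3, 1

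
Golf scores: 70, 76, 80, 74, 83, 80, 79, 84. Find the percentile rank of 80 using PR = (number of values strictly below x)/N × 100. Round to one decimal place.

N = 8.
Strictly below 80: 4. Equal to 80: 2.
PR = 4/8 × 100 = 50.0

50.0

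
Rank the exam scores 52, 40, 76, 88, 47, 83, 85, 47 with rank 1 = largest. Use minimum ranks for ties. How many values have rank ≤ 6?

7

Sorted (descending): 88, 85, 83, 76, 52, 47, 47, 40
The 2 values of 47 occupy positions 6–7 → each gets rank 6.
Ranks ≤ 6: {1, 2, 3, 4, 5, 6, 6} → 7 values.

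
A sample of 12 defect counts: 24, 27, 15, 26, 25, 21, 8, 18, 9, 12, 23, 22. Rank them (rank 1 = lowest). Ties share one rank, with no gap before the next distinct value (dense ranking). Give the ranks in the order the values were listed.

9, 12, 4, 11, 10, 6, 1, 5, 2, 3, 8, 7

Sorted (ascending): 8, 9, 12, 15, 18, 21, 22, 23, 24, 25, 26, 27
No ties — each value takes its position as its rank.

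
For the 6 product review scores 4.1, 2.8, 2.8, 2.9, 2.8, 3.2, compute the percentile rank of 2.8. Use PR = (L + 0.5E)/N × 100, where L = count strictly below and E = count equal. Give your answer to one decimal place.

25.0

N = 6.
Strictly below 2.8: 0. Equal to 2.8: 3.
PR = (0 + 0.5·3)/6 × 100 = 25.0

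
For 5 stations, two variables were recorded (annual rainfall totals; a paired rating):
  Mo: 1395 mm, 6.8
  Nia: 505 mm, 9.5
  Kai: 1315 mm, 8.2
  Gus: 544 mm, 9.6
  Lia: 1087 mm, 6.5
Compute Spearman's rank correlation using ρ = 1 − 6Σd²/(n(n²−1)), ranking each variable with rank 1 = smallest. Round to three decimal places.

Ranks of variable 1: 5, 1, 4, 2, 3
Ranks of variable 2: 2, 4, 3, 5, 1
d = r₁ − r₂: 3, -3, 1, -3, 2
d²: 9, 9, 1, 9, 4; Σd² = 32
ρ = 1 − 6·32/(5·24) = 1 − 192/120 = -0.600

-0.600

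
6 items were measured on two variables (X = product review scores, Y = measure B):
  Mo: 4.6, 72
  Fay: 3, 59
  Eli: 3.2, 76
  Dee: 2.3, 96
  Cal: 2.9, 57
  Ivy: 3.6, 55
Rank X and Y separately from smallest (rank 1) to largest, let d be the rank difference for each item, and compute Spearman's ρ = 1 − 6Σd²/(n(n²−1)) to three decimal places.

-0.314

Ranks of variable 1: 6, 3, 4, 1, 2, 5
Ranks of variable 2: 4, 3, 5, 6, 2, 1
d = r₁ − r₂: 2, 0, -1, -5, 0, 4
d²: 4, 0, 1, 25, 0, 16; Σd² = 46
ρ = 1 − 6·46/(6·35) = 1 − 276/210 = -0.314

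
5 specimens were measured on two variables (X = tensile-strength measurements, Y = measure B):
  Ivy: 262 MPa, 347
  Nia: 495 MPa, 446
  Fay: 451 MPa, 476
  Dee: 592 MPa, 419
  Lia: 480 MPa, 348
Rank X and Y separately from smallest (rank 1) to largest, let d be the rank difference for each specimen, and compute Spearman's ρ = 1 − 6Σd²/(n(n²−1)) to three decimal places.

0.300

Ranks of variable 1: 1, 4, 2, 5, 3
Ranks of variable 2: 1, 4, 5, 3, 2
d = r₁ − r₂: 0, 0, -3, 2, 1
d²: 0, 0, 9, 4, 1; Σd² = 14
ρ = 1 − 6·14/(5·24) = 1 − 84/120 = 0.300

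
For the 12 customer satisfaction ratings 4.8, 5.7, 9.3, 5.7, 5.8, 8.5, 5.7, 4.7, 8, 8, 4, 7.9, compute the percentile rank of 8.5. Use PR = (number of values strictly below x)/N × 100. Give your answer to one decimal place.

83.3

N = 12.
Strictly below 8.5: 10. Equal to 8.5: 1.
PR = 10/12 × 100 = 83.3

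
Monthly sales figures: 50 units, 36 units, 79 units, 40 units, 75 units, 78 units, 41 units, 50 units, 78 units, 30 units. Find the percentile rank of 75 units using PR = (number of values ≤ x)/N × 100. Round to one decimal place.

70.0

N = 10.
Strictly below 75: 6. Equal to 75: 1.
PR = 7/10 × 100 = 70.0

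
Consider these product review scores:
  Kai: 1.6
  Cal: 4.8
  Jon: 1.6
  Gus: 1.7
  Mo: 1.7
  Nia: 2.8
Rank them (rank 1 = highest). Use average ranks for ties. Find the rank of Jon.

Sorted (descending): 4.8, 2.8, 1.7, 1.7, 1.6, 1.6
The 2 values of 1.7 occupy positions 3–4 → average rank (3+4)/2 = 3.5.
The 2 values of 1.6 occupy positions 5–6 → average rank (5+6)/2 = 5.5.
Jon has value 1.6 → rank 5.5.

5.5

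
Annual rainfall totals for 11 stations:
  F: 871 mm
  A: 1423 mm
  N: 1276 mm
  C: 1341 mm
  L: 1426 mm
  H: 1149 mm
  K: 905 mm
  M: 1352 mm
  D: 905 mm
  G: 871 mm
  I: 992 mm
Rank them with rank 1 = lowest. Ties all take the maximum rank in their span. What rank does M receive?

Sorted (ascending): 871, 871, 905, 905, 992, 1149, 1276, 1341, 1352, 1423, 1426
The 2 values of 871 occupy positions 1–2 → each gets rank 2.
The 2 values of 905 occupy positions 3–4 → each gets rank 4.
M has value 1352 mm → rank 9.

9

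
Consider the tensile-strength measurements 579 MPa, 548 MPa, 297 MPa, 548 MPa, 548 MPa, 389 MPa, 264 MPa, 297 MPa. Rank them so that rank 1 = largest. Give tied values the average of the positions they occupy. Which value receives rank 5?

Sorted (descending): 579, 548, 548, 548, 389, 297, 297, 264
The 3 values of 548 occupy positions 2–4 → average rank 3.
The 2 values of 297 occupy positions 6–7 → average rank (6+7)/2 = 6.5.
Rank 5 → value 389.

389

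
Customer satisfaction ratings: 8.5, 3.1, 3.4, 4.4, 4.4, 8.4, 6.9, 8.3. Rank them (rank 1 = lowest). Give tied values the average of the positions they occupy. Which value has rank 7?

Sorted (ascending): 3.1, 3.4, 4.4, 4.4, 6.9, 8.3, 8.4, 8.5
The 2 values of 4.4 occupy positions 3–4 → average rank (3+4)/2 = 3.5.
Rank 7 → value 8.4.

8.4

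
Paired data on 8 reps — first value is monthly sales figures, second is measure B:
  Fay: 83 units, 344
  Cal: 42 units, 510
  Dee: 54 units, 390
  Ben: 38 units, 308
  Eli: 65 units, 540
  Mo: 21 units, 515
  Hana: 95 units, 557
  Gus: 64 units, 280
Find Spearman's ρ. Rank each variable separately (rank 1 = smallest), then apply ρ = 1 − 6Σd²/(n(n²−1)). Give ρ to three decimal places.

Ranks of variable 1: 7, 3, 4, 2, 6, 1, 8, 5
Ranks of variable 2: 3, 5, 4, 2, 7, 6, 8, 1
d = r₁ − r₂: 4, -2, 0, 0, -1, -5, 0, 4
d²: 16, 4, 0, 0, 1, 25, 0, 16; Σd² = 62
ρ = 1 − 6·62/(8·63) = 1 − 372/504 = 0.262

0.262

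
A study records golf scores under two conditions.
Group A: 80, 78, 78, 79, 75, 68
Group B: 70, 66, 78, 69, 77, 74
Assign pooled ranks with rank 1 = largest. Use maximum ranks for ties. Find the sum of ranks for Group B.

Sorted (descending): 80, 79, 78, 78, 78, 77, 75, 74, 70, 69, 68, 66
The 3 values of 78 occupy positions 3–5 → each gets rank 5.
Group B values → pooled ranks: 70→9, 66→12, 78→5, 69→10, 77→6, 74→8
Rank sum = 9 + 12 + 5 + 10 + 6 + 8 = 50

50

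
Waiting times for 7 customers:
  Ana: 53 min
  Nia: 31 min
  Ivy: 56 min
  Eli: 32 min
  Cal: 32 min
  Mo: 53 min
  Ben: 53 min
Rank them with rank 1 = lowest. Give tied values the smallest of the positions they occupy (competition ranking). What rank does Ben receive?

4

Sorted (ascending): 31, 32, 32, 53, 53, 53, 56
The 2 values of 32 occupy positions 2–3 → each gets rank 2.
The 3 values of 53 occupy positions 4–6 → each gets rank 4.
Ben has value 53 min → rank 4.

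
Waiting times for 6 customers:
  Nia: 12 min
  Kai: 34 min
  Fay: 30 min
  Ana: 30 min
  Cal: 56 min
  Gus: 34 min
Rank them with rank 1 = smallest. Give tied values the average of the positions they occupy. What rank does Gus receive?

Sorted (ascending): 12, 30, 30, 34, 34, 56
The 2 values of 30 occupy positions 2–3 → average rank (2+3)/2 = 2.5.
The 2 values of 34 occupy positions 4–5 → average rank (4+5)/2 = 4.5.
Gus has value 34 min → rank 4.5.

4.5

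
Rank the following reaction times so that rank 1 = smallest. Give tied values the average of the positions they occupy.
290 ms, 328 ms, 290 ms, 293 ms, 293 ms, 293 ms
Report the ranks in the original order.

Sorted (ascending): 290, 290, 293, 293, 293, 328
The 2 values of 290 occupy positions 1–2 → average rank (1+2)/2 = 1.5.
The 3 values of 293 occupy positions 3–5 → average rank 4.

1.5, 6, 1.5, 4, 4, 4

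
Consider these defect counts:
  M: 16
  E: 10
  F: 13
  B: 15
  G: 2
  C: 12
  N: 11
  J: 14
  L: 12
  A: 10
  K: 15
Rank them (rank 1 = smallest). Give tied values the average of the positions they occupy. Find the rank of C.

5.5

Sorted (ascending): 2, 10, 10, 11, 12, 12, 13, 14, 15, 15, 16
The 2 values of 10 occupy positions 2–3 → average rank (2+3)/2 = 2.5.
The 2 values of 12 occupy positions 5–6 → average rank (5+6)/2 = 5.5.
The 2 values of 15 occupy positions 9–10 → average rank (9+10)/2 = 9.5.
C has value 12 → rank 5.5.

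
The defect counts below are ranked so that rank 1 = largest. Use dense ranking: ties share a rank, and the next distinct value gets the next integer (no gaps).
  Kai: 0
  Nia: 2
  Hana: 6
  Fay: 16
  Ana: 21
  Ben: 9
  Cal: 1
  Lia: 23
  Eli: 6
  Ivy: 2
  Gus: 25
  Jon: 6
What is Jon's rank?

6

Sorted (descending): 25, 23, 21, 16, 9, 6, 6, 6, 2, 2, 1, 0
The 3 values of 6 share dense rank 6.
The 2 values of 2 share dense rank 7.
Remaining distinct values take the next consecutive integers.
Jon has value 6 → rank 6.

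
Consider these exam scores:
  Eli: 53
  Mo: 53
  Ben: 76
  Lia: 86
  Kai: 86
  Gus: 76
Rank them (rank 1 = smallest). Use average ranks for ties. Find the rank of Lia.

Sorted (ascending): 53, 53, 76, 76, 86, 86
The 2 values of 53 occupy positions 1–2 → average rank (1+2)/2 = 1.5.
The 2 values of 76 occupy positions 3–4 → average rank (3+4)/2 = 3.5.
The 2 values of 86 occupy positions 5–6 → average rank (5+6)/2 = 5.5.
Lia has value 86 → rank 5.5.

5.5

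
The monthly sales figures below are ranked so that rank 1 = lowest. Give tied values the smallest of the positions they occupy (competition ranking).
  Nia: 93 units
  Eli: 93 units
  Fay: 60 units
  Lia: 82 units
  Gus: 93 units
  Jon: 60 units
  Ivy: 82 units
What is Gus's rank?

5

Sorted (ascending): 60, 60, 82, 82, 93, 93, 93
The 2 values of 60 occupy positions 1–2 → each gets rank 1.
The 2 values of 82 occupy positions 3–4 → each gets rank 3.
The 3 values of 93 occupy positions 5–7 → each gets rank 5.
Gus has value 93 units → rank 5.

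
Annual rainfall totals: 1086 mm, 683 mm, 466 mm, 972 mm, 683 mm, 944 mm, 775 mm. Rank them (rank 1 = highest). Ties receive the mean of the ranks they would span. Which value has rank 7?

Sorted (descending): 1086, 972, 944, 775, 683, 683, 466
The 2 values of 683 occupy positions 5–6 → average rank (5+6)/2 = 5.5.
Rank 7 → value 466.

466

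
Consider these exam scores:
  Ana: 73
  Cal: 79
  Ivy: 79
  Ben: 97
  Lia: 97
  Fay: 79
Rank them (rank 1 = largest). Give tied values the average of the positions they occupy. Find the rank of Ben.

1.5

Sorted (descending): 97, 97, 79, 79, 79, 73
The 2 values of 97 occupy positions 1–2 → average rank (1+2)/2 = 1.5.
The 3 values of 79 occupy positions 3–5 → average rank 4.
Ben has value 97 → rank 1.5.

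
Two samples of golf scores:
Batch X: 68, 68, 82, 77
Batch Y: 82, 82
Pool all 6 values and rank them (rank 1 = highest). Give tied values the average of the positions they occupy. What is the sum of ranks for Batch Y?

Sorted (descending): 82, 82, 82, 77, 68, 68
The 3 values of 82 occupy positions 1–3 → average rank 2.
The 2 values of 68 occupy positions 5–6 → average rank (5+6)/2 = 5.5.
Batch Y values → pooled ranks: 82→2, 82→2
Rank sum = 2 + 2 = 4

4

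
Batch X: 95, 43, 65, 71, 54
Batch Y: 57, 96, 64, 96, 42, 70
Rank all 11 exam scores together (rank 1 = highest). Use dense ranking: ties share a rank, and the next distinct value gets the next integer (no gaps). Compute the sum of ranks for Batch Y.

Sorted (descending): 96, 96, 95, 71, 70, 65, 64, 57, 54, 43, 42
The 2 values of 96 share dense rank 1.
Remaining distinct values take the next consecutive integers.
Batch Y values → pooled ranks: 57→7, 96→1, 64→6, 96→1, 42→10, 70→4
Rank sum = 7 + 1 + 6 + 1 + 10 + 4 = 29

29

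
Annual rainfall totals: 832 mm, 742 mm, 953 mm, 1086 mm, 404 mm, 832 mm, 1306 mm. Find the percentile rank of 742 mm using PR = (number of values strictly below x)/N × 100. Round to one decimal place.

N = 7.
Strictly below 742: 1. Equal to 742: 1.
PR = 1/7 × 100 = 14.3

14.3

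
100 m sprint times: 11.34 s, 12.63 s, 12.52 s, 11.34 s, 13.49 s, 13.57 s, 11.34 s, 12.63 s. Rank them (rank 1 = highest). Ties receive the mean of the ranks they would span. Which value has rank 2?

Sorted (descending): 13.57, 13.49, 12.63, 12.63, 12.52, 11.34, 11.34, 11.34
The 2 values of 12.63 occupy positions 3–4 → average rank (3+4)/2 = 3.5.
The 3 values of 11.34 occupy positions 6–8 → average rank 7.
Rank 2 → value 13.49.

13.49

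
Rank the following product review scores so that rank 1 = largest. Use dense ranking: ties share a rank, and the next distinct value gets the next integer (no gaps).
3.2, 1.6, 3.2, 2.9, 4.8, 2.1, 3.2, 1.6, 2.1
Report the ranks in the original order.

Sorted (descending): 4.8, 3.2, 3.2, 3.2, 2.9, 2.1, 2.1, 1.6, 1.6
The 3 values of 3.2 share dense rank 2.
The 2 values of 2.1 share dense rank 4.
The 2 values of 1.6 share dense rank 5.
Remaining distinct values take the next consecutive integers.

2, 5, 2, 3, 1, 4, 2, 5, 4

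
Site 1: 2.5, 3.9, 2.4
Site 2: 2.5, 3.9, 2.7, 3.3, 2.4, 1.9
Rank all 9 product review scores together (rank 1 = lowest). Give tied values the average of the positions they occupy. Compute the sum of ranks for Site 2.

Sorted (ascending): 1.9, 2.4, 2.4, 2.5, 2.5, 2.7, 3.3, 3.9, 3.9
The 2 values of 2.4 occupy positions 2–3 → average rank (2+3)/2 = 2.5.
The 2 values of 2.5 occupy positions 4–5 → average rank (4+5)/2 = 4.5.
The 2 values of 3.9 occupy positions 8–9 → average rank (8+9)/2 = 8.5.
Site 2 values → pooled ranks: 2.5→4.5, 3.9→8.5, 2.7→6, 3.3→7, 2.4→2.5, 1.9→1
Rank sum = 4.5 + 8.5 + 6 + 7 + 2.5 + 1 = 29.5

29.5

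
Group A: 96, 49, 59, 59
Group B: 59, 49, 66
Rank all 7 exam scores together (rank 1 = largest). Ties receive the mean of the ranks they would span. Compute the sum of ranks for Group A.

Sorted (descending): 96, 66, 59, 59, 59, 49, 49
The 3 values of 59 occupy positions 3–5 → average rank 4.
The 2 values of 49 occupy positions 6–7 → average rank (6+7)/2 = 6.5.
Group A values → pooled ranks: 96→1, 49→6.5, 59→4, 59→4
Rank sum = 1 + 6.5 + 4 + 4 = 15.5

15.5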